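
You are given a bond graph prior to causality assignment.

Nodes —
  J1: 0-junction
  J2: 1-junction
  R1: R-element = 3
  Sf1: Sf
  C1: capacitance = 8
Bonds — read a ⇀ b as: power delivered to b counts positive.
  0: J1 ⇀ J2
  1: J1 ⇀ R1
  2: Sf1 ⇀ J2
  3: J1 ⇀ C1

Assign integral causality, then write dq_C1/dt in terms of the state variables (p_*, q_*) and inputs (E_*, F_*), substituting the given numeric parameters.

dq_C1/dt = -F_Sf1 - q_C1/24

#2 stroke→Sf1  (source Sf1 imposes f)
#0 stroke→J2  (1-jn J2 has f-setter on 2)
#3 stroke→J1  (C1 outputs effort q/C1)
#1 stroke→R1  (common-e at J1 fixed by 3)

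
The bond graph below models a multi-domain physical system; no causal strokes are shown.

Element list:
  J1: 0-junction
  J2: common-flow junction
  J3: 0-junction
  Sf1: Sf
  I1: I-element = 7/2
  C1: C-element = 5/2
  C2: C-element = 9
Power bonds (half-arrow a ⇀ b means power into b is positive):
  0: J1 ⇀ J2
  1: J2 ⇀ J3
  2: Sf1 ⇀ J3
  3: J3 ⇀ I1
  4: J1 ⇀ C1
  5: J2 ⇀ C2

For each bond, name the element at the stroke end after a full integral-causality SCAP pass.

b0 |J2
b1 |J3
b2 |Sf1
b3 |I1
b4 |J1
b5 |J2

bond 2 stroke→Sf1  (Sf1 (Sf) sets flow on bond)
bond 3 stroke→I1  (I1 integral (f out))
bond 1 stroke→J3  (closing 0-jn rule on J3)
bond 0 stroke→J2  (J2: bond 1 brought flow, rest push out)
bond 5 stroke→J2  (J2: bond 1 brought flow, rest push out)
bond 4 stroke→J1  (J1 needs exactly one e-in)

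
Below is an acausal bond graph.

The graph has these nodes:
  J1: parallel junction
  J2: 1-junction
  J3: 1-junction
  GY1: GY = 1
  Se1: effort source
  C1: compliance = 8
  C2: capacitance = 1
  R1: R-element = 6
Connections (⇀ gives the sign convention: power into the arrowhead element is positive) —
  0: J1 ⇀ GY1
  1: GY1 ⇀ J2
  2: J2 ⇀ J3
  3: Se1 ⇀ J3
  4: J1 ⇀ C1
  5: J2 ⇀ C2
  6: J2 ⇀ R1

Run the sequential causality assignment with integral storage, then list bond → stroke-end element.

β0 stroke at GY1
β1 stroke at GY1
β2 stroke at J2
β3 stroke at J3
β4 stroke at J1
β5 stroke at J2
β6 stroke at J2

bond 3 →J3  (Se1: effort source, stroke at far end)
bond 2 →J2  (J3 needs exactly one f-in)
bond 4 →J1  (C1: C, integral causality)
bond 0 →GY1  (0-jn J1 has e-setter on 4)
bond 1 →GY1  (GY GY1: same side as bond 0)
bond 5 →J2  (common-f at J2 fixed by 1)
bond 6 →J2  (J2 flow already set via bond 1)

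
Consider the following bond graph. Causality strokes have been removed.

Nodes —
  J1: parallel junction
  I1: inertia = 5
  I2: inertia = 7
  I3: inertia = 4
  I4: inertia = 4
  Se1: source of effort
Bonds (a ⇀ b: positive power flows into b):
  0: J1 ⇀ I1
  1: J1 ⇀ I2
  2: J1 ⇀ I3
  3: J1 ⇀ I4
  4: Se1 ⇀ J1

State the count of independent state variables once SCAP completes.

#4 →J1  (Se1: effort source, stroke at far end)
#0 →I1  (0-jn J1 has e-setter on 4)
#1 →I2  (J1: bond 4 brought effort, rest push out)
#2 →I3  (J1: bond 4 brought effort, rest push out)
#3 →I4  (0-jn J1 has e-setter on 4)

4  (I1, I2, I3, I4 all integral)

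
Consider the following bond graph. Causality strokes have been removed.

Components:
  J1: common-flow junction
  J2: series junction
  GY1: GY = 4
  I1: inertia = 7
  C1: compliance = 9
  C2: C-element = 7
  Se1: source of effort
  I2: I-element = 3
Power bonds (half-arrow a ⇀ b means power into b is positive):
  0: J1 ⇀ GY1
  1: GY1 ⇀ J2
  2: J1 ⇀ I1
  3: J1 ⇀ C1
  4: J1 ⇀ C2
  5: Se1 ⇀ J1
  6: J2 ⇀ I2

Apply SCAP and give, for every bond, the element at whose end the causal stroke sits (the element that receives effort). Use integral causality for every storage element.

#0 stroke at J1
#1 stroke at J2
#2 stroke at I1
#3 stroke at J1
#4 stroke at J1
#5 stroke at J1
#6 stroke at I2

#5 |J1  (Se1 (Se) sets effort on bond)
#2 |I1  (I1: I, integral causality)
#0 |J1  (common-f at J1 fixed by 2)
#3 |J1  (1-jn J1 has f-setter on 2)
#4 |J1  (1-jn J1 has f-setter on 2)
#1 |J2  (GY1: gyrator matches bond 0)
#6 |I2  (J2 needs exactly one f-in)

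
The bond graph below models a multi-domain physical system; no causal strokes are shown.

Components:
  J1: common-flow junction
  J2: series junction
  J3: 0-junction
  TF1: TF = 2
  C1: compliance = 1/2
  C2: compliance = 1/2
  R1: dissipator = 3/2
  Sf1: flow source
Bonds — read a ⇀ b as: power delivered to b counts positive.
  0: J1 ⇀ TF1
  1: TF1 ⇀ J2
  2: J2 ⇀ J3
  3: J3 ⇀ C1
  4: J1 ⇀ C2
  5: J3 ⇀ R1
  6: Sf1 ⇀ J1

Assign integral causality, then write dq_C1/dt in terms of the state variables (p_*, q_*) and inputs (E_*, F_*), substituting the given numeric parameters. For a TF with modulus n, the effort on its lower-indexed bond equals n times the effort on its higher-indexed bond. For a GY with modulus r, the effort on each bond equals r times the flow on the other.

bond 6 stroke→Sf1  (Sf1 fixes flow; stroke at Sf1)
bond 0 stroke→J1  (1-jn J1 has f-setter on 6)
bond 4 stroke→J1  (J1: bond 6 brought flow, rest push out)
bond 1 stroke→TF1  (TF TF1: opposite of bond 0)
bond 2 stroke→J2  (common-f at J2 fixed by 1)
bond 3 stroke→J3  (C1: C, integral causality)
bond 5 stroke→R1  (J3 effort already set via bond 3)

dq_C1/dt = 2*F_Sf1 - 4*q_C1/3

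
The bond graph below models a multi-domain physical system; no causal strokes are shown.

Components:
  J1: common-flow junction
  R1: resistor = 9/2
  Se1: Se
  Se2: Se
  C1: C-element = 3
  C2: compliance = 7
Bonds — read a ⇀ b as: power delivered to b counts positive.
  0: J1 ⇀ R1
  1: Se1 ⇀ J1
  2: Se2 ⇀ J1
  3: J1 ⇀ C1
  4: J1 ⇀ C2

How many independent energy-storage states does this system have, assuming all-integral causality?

#1 stroke→J1  (Se1 fixes effort; stroke away)
#2 stroke→J1  (Se2: effort source, stroke at far end)
#3 stroke→J1  (prefer integral on C1)
#4 stroke→J1  (C2: C, integral causality)
#0 stroke→R1  (only one flow-in slot at J1)

2  (C1, C2 all integral)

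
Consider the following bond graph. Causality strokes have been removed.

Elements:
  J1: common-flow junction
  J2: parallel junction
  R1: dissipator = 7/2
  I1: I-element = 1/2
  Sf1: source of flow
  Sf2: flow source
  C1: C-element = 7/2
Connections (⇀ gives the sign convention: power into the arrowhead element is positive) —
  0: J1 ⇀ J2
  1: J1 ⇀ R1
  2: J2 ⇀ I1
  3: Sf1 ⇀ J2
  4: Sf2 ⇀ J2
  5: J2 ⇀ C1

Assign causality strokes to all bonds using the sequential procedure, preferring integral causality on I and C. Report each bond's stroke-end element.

β3 |Sf1  (Sf1: flow source, stroke at near end)
β4 |Sf2  (Sf2: flow source, stroke at near end)
β2 |I1  (I1 integral (f out))
β5 |J2  (prefer integral on C1)
β0 |J1  (J2 effort already set via bond 5)
β1 |R1  (only one flow-in slot at J1)

b0 |J1
b1 |R1
b2 |I1
b3 |Sf1
b4 |Sf2
b5 |J2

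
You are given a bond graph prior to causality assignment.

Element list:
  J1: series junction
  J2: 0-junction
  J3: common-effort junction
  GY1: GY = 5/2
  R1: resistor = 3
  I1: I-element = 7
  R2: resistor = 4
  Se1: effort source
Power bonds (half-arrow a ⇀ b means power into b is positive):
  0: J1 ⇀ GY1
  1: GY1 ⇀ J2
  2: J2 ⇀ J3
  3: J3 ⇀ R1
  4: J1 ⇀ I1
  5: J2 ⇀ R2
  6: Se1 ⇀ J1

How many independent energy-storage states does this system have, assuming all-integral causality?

#6 →J1  (Se1: effort source, stroke at far end)
#4 →I1  (I1: I, integral causality)
#0 →J1  (1-jn J1 has f-setter on 4)
#1 →J2  (through GY1, causality inverts; strokes same side of GY1)
#2 →J3  (J2 effort already set via bond 1)
#5 →R2  (J2: bond 1 brought effort, rest push out)
#3 →R1  (common-e at J3 fixed by 2)

1  (I1 all integral)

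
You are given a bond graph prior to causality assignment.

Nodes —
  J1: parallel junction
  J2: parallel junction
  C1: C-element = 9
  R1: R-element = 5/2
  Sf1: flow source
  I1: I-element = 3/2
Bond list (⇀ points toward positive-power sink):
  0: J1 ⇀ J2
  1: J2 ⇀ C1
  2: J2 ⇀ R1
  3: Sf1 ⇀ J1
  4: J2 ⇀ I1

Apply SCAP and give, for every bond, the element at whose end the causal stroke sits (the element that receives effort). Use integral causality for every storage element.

b3 |Sf1  (Sf1 fixes flow; stroke at Sf1)
b0 |J1  (closing 0-jn rule on J1)
b1 |J2  (C1: C, integral causality)
b2 |R1  (J2: bond 1 brought effort, rest push out)
b4 |I1  (J2 effort already set via bond 1)

β0 |J1
β1 |J2
β2 |R1
β3 |Sf1
β4 |I1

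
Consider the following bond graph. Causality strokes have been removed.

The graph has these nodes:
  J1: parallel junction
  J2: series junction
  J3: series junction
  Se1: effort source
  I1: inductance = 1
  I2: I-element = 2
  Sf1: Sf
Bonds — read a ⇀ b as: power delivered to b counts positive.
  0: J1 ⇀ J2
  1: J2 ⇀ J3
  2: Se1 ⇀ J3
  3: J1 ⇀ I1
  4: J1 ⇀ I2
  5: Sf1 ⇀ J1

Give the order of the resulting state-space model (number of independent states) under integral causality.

β2 stroke→J3  (source Se1 imposes e)
β5 stroke→Sf1  (source Sf1 imposes f)
β1 stroke→J2  (J3: last free bond brings flow in)
β0 stroke→J1  (only one flow-in slot at J2)
β3 stroke→I1  (0-jn J1 has e-setter on 0)
β4 stroke→I2  (0-jn J1 has e-setter on 0)

2  (I1, I2 all integral)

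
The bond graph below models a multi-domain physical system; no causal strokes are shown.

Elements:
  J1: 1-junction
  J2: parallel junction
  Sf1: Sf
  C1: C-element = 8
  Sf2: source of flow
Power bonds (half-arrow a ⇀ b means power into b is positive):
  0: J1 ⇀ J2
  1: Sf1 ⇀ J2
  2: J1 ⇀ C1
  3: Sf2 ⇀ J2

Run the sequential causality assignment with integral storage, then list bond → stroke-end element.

bond 0 |J2
bond 1 |Sf1
bond 2 |J1
bond 3 |Sf2

β1 |Sf1  (source Sf1 imposes f)
β3 |Sf2  (source Sf2 imposes f)
β0 |J2  (only one effort-in slot at J2)
β2 |J1  (J1: bond 0 brought flow, rest push out)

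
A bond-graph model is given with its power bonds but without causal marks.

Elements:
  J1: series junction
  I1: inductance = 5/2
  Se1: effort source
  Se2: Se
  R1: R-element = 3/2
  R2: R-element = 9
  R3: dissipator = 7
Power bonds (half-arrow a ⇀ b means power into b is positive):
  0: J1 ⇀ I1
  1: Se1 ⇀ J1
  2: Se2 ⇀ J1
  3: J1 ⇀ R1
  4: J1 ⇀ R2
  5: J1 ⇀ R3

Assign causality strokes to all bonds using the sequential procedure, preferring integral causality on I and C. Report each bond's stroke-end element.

b1 →J1  (Se1 fixes effort; stroke away)
b2 →J1  (Se2: effort source, stroke at far end)
b0 →I1  (I1 integral (f out))
b3 →J1  (common-f at J1 fixed by 0)
b4 →J1  (1-jn J1 has f-setter on 0)
b5 →J1  (J1 flow already set via bond 0)

#0 stroke at I1
#1 stroke at J1
#2 stroke at J1
#3 stroke at J1
#4 stroke at J1
#5 stroke at J1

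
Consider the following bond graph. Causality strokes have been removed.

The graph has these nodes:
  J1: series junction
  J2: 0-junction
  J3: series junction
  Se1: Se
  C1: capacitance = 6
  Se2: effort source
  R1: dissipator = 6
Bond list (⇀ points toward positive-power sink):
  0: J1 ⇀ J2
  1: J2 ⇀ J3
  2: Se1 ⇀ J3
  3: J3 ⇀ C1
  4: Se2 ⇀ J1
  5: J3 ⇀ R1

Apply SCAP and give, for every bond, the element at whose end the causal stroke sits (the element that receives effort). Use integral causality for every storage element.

b0 →J2
b1 →J3
b2 →J3
b3 →J3
b4 →J1
b5 →R1

#2 stroke at J3  (Se1 (Se) sets effort on bond)
#4 stroke at J1  (Se2: effort source, stroke at far end)
#0 stroke at J2  (closing 1-jn rule on J1)
#1 stroke at J3  (common-e at J2 fixed by 0)
#3 stroke at J3  (prefer integral on C1)
#5 stroke at R1  (only one flow-in slot at J3)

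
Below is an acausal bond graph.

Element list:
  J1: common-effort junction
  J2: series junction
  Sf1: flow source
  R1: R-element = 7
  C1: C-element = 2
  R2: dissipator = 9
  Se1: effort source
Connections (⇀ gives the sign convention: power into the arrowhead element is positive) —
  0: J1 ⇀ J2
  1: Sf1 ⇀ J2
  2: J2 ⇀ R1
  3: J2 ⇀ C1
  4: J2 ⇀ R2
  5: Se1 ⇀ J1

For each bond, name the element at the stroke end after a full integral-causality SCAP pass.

β1 stroke at Sf1  (Sf1: flow source, stroke at near end)
β5 stroke at J1  (source Se1 imposes e)
β0 stroke at J2  (common-e at J1 fixed by 5)
β2 stroke at J2  (common-f at J2 fixed by 1)
β3 stroke at J2  (J2: bond 1 brought flow, rest push out)
β4 stroke at J2  (common-f at J2 fixed by 1)

b0 stroke at J2
b1 stroke at Sf1
b2 stroke at J2
b3 stroke at J2
b4 stroke at J2
b5 stroke at J1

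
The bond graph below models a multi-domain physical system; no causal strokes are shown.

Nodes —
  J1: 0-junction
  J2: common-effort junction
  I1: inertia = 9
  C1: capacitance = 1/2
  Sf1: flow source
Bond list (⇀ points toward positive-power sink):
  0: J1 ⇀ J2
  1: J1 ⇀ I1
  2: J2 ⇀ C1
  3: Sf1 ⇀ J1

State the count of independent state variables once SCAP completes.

bond 3 stroke at Sf1  (Sf1: flow source, stroke at near end)
bond 1 stroke at I1  (I1 integral (f out))
bond 0 stroke at J1  (only one effort-in slot at J1)
bond 2 stroke at J2  (J2: last free bond brings effort in)

2  (C1, I1 all integral)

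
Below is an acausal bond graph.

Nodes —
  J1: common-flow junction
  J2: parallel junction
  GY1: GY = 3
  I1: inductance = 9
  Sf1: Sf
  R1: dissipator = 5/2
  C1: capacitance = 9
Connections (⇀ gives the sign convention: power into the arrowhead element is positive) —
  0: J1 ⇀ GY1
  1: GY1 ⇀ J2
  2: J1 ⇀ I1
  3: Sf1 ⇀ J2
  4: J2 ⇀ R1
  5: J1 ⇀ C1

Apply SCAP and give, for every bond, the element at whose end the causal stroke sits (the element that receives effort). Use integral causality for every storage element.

β3 |Sf1  (Sf1 fixes flow; stroke at Sf1)
β2 |I1  (I1 outputs flow p/I1)
β0 |J1  (1-jn J1 has f-setter on 2)
β5 |J1  (common-f at J1 fixed by 2)
β1 |J2  (GY GY1: same side as bond 0)
β4 |R1  (J2 effort already set via bond 1)

#0 stroke→J1
#1 stroke→J2
#2 stroke→I1
#3 stroke→Sf1
#4 stroke→R1
#5 stroke→J1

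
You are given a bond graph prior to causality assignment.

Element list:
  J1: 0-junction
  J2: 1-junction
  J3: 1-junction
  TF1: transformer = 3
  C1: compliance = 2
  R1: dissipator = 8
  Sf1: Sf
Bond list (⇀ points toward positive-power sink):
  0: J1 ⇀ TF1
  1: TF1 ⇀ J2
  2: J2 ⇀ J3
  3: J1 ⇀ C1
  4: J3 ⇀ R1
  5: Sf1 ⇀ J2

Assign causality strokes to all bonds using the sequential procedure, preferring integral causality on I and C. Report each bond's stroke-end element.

β0 |TF1
β1 |J2
β2 |J2
β3 |J1
β4 |J3
β5 |Sf1

b5 stroke at Sf1  (Sf1 fixes flow; stroke at Sf1)
b1 stroke at J2  (J2 flow already set via bond 5)
b2 stroke at J2  (J2 flow already set via bond 5)
b4 stroke at J3  (J3 flow already set via bond 2)
b0 stroke at TF1  (through TF1, causality passes straight; one stroke at TF1)
b3 stroke at J1  (J1: last free bond brings effort in)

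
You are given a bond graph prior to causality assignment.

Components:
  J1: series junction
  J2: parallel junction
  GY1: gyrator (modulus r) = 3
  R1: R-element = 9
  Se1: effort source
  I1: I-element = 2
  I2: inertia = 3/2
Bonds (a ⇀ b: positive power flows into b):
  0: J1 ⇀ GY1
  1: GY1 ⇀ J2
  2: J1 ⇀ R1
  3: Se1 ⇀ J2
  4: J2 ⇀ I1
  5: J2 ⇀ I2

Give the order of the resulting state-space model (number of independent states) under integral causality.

β3 →J2  (source Se1 imposes e)
β1 →GY1  (J2: bond 3 brought effort, rest push out)
β4 →I1  (J2 effort already set via bond 3)
β5 →I2  (J2: bond 3 brought effort, rest push out)
β0 →GY1  (GY1: gyrator matches bond 1)
β2 →J1  (common-f at J1 fixed by 0)

2  (I1, I2 all integral)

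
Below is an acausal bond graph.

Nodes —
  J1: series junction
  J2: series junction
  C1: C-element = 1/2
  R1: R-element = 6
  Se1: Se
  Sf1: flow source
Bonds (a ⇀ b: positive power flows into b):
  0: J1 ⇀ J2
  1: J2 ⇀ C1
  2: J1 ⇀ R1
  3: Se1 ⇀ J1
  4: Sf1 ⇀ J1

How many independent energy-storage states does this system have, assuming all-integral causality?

1  (C1 all integral)

#3 →J1  (Se1 (Se) sets effort on bond)
#4 →Sf1  (source Sf1 imposes f)
#0 →J1  (1-jn J1 has f-setter on 4)
#2 →J1  (1-jn J1 has f-setter on 4)
#1 →J2  (1-jn J2 has f-setter on 0)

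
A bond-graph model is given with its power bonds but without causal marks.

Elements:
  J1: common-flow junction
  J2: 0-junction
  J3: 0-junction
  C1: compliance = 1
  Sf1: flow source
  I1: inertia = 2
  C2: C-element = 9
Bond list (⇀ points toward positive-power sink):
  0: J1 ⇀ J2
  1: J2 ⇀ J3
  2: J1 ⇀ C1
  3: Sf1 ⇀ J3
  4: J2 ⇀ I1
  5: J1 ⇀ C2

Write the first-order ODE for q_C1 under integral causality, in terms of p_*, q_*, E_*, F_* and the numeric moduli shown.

dq_C1/dt = -F_Sf1 + p_I1/2

bond 3 stroke at Sf1  (Sf1 fixes flow; stroke at Sf1)
bond 1 stroke at J3  (closing 0-jn rule on J3)
bond 2 stroke at J1  (C1 outputs effort q/C1)
bond 4 stroke at I1  (I1 outputs flow p/I1)
bond 0 stroke at J2  (only one effort-in slot at J2)
bond 5 stroke at J1  (J1: bond 0 brought flow, rest push out)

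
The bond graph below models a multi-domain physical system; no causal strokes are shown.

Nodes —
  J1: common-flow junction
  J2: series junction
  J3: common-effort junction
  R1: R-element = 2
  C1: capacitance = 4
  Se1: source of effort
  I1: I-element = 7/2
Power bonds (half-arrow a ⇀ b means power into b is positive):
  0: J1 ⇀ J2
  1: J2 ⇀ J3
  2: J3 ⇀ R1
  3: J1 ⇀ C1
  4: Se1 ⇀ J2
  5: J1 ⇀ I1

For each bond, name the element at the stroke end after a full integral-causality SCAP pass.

b0 stroke→J1
b1 stroke→J2
b2 stroke→J3
b3 stroke→J1
b4 stroke→J2
b5 stroke→I1

β4 stroke→J2  (Se1 fixes effort; stroke away)
β3 stroke→J1  (C1 outputs effort q/C1)
β5 stroke→I1  (I1 integral (f out))
β0 stroke→J1  (J1: bond 5 brought flow, rest push out)
β1 stroke→J2  (common-f at J2 fixed by 0)
β2 stroke→J3  (closing 0-jn rule on J3)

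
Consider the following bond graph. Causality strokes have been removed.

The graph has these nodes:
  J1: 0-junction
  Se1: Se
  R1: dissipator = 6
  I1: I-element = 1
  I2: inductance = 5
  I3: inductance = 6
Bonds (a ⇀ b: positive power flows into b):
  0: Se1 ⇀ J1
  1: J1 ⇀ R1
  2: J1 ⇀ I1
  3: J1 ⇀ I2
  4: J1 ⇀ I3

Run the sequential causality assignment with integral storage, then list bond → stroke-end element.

b0 stroke at J1
b1 stroke at R1
b2 stroke at I1
b3 stroke at I2
b4 stroke at I3

β0 →J1  (Se1 fixes effort; stroke away)
β1 →R1  (0-jn J1 has e-setter on 0)
β2 →I1  (J1: bond 0 brought effort, rest push out)
β3 →I2  (common-e at J1 fixed by 0)
β4 →I3  (J1 effort already set via bond 0)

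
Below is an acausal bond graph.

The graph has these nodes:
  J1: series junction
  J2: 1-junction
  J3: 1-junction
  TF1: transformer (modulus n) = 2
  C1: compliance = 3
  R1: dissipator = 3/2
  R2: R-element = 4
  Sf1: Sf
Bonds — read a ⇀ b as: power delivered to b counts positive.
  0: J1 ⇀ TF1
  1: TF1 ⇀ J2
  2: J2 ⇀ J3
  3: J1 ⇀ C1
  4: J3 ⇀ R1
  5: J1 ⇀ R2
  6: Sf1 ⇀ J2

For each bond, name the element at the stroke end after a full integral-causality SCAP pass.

β6 stroke→Sf1  (source Sf1 imposes f)
β1 stroke→J2  (1-jn J2 has f-setter on 6)
β2 stroke→J2  (J2: bond 6 brought flow, rest push out)
β4 stroke→J3  (common-f at J3 fixed by 2)
β0 stroke→TF1  (TF TF1: opposite of bond 1)
β3 stroke→J1  (common-f at J1 fixed by 0)
β5 stroke→J1  (J1: bond 0 brought flow, rest push out)

b0 stroke at TF1
b1 stroke at J2
b2 stroke at J2
b3 stroke at J1
b4 stroke at J3
b5 stroke at J1
b6 stroke at Sf1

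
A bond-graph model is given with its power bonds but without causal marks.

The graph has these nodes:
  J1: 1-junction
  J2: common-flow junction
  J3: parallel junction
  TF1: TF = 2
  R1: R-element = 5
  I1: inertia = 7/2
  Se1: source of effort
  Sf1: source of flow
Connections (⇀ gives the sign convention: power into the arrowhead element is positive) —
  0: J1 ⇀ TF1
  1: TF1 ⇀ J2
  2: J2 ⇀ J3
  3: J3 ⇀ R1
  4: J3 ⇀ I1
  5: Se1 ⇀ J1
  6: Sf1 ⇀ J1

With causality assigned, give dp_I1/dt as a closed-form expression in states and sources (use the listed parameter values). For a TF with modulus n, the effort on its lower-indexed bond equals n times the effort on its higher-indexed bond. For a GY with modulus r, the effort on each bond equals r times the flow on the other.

dp_I1/dt = 10*F_Sf1 - 10*p_I1/7

b5 stroke→J1  (Se1: effort source, stroke at far end)
b6 stroke→Sf1  (source Sf1 imposes f)
b0 stroke→J1  (common-f at J1 fixed by 6)
b1 stroke→TF1  (TF TF1: opposite of bond 0)
b2 stroke→J2  (common-f at J2 fixed by 1)
b4 stroke→I1  (I1 outputs flow p/I1)
b3 stroke→J3  (J3 needs exactly one e-in)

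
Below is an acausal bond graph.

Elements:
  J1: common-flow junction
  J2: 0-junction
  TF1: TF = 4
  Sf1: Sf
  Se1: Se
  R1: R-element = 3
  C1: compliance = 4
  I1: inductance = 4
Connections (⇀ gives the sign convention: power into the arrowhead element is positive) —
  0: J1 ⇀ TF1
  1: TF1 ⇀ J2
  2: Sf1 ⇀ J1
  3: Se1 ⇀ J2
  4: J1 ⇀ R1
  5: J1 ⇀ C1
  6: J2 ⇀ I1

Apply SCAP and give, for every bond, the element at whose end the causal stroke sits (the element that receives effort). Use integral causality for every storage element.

β2 |Sf1  (Sf1 fixes flow; stroke at Sf1)
β3 |J2  (Se1 fixes effort; stroke away)
β0 |J1  (common-f at J1 fixed by 2)
β4 |J1  (1-jn J1 has f-setter on 2)
β5 |J1  (common-f at J1 fixed by 2)
β1 |TF1  (common-e at J2 fixed by 3)
β6 |I1  (J2: bond 3 brought effort, rest push out)

#0 |J1
#1 |TF1
#2 |Sf1
#3 |J2
#4 |J1
#5 |J1
#6 |I1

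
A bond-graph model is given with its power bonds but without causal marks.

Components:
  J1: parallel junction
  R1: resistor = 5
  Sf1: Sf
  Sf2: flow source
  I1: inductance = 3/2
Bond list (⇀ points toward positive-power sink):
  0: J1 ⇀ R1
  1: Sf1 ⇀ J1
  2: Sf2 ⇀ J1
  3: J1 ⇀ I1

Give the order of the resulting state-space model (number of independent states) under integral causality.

bond 1 stroke at Sf1  (Sf1 (Sf) sets flow on bond)
bond 2 stroke at Sf2  (Sf2 (Sf) sets flow on bond)
bond 3 stroke at I1  (I1: I, integral causality)
bond 0 stroke at J1  (closing 0-jn rule on J1)

1  (I1 all integral)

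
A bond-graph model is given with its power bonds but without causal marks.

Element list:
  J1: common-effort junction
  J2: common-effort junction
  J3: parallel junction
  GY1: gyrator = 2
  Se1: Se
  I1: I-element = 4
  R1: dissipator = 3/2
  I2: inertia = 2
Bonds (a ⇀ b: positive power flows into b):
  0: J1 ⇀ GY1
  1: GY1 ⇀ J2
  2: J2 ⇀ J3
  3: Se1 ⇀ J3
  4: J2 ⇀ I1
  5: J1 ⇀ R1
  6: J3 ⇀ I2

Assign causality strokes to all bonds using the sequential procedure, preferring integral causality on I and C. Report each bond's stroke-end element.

b0 |GY1
b1 |GY1
b2 |J2
b3 |J3
b4 |I1
b5 |J1
b6 |I2

β3 →J3  (Se1 fixes effort; stroke away)
β2 →J2  (J3: bond 3 brought effort, rest push out)
β6 →I2  (J3 effort already set via bond 3)
β1 →GY1  (J2 effort already set via bond 2)
β4 →I1  (common-e at J2 fixed by 2)
β0 →GY1  (GY GY1: same side as bond 1)
β5 →J1  (J1: last free bond brings effort in)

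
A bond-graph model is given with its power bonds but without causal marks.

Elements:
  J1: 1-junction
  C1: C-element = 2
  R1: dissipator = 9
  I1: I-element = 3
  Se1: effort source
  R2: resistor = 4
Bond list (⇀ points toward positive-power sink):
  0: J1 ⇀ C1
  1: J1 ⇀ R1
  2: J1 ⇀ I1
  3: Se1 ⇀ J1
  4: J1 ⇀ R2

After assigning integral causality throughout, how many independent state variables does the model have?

2  (C1, I1 all integral)

b3 |J1  (Se1 fixes effort; stroke away)
b0 |J1  (prefer integral on C1)
b2 |I1  (I1: I, integral causality)
b1 |J1  (J1 flow already set via bond 2)
b4 |J1  (1-jn J1 has f-setter on 2)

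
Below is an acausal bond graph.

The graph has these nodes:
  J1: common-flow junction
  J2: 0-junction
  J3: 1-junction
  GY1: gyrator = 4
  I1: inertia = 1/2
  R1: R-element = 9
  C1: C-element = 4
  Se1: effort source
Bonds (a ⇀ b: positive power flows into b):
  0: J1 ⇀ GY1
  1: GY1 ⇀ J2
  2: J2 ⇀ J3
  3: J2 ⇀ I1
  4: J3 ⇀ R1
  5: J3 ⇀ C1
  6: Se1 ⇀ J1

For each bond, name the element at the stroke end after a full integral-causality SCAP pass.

#6 stroke→J1  (Se1 fixes effort; stroke away)
#0 stroke→GY1  (J1 needs exactly one f-in)
#1 stroke→GY1  (GY1 both-in/both-out from 0)
#3 stroke→I1  (I1 integral (f out))
#2 stroke→J2  (J2: last free bond brings effort in)
#4 stroke→J3  (1-jn J3 has f-setter on 2)
#5 stroke→J3  (J3 flow already set via bond 2)

#0 stroke at GY1
#1 stroke at GY1
#2 stroke at J2
#3 stroke at I1
#4 stroke at J3
#5 stroke at J3
#6 stroke at J1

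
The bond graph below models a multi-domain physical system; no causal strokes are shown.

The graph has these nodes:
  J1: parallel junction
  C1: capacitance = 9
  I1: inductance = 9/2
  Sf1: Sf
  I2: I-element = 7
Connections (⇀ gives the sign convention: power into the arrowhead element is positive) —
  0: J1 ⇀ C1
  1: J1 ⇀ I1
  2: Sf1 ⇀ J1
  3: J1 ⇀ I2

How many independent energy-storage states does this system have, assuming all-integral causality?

β2 |Sf1  (Sf1 (Sf) sets flow on bond)
β0 |J1  (prefer integral on C1)
β1 |I1  (J1 effort already set via bond 0)
β3 |I2  (0-jn J1 has e-setter on 0)

3  (C1, I1, I2 all integral)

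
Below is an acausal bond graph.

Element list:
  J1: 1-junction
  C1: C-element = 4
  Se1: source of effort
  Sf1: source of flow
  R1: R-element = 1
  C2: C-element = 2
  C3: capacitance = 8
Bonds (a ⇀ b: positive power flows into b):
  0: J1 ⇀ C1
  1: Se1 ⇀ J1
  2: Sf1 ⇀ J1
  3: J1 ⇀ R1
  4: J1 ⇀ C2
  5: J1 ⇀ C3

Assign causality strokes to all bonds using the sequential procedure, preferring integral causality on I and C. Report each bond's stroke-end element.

bond 1 |J1  (source Se1 imposes e)
bond 2 |Sf1  (Sf1: flow source, stroke at near end)
bond 0 |J1  (common-f at J1 fixed by 2)
bond 3 |J1  (J1 flow already set via bond 2)
bond 4 |J1  (J1 flow already set via bond 2)
bond 5 |J1  (J1: bond 2 brought flow, rest push out)

β0 stroke at J1
β1 stroke at J1
β2 stroke at Sf1
β3 stroke at J1
β4 stroke at J1
β5 stroke at J1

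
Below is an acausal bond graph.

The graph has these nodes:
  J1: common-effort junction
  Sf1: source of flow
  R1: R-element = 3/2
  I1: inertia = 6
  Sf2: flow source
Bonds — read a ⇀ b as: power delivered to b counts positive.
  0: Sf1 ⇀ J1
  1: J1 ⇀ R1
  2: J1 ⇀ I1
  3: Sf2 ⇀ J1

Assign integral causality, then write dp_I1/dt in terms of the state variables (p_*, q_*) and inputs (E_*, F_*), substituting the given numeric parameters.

bond 0 stroke→Sf1  (Sf1 (Sf) sets flow on bond)
bond 3 stroke→Sf2  (Sf2 (Sf) sets flow on bond)
bond 2 stroke→I1  (I1 integral (f out))
bond 1 stroke→J1  (only one effort-in slot at J1)

dp_I1/dt = 3*F_Sf1/2 + 3*F_Sf2/2 - p_I1/4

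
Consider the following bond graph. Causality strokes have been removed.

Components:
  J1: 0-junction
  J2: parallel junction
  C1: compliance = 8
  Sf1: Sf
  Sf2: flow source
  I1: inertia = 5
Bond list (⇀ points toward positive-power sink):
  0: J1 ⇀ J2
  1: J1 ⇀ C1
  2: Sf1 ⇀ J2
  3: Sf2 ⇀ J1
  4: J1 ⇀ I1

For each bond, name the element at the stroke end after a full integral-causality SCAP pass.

bond 2 stroke at Sf1  (Sf1 (Sf) sets flow on bond)
bond 3 stroke at Sf2  (Sf2 (Sf) sets flow on bond)
bond 0 stroke at J2  (J2 needs exactly one e-in)
bond 1 stroke at J1  (C1 outputs effort q/C1)
bond 4 stroke at I1  (J1 effort already set via bond 1)

bond 0 →J2
bond 1 →J1
bond 2 →Sf1
bond 3 →Sf2
bond 4 →I1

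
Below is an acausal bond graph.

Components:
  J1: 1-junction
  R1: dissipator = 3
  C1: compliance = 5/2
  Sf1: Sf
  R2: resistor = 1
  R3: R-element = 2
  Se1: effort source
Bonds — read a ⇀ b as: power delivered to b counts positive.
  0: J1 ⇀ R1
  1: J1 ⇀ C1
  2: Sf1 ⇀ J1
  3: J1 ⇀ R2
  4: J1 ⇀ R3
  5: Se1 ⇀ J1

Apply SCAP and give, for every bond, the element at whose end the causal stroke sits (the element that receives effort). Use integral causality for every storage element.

#0 stroke→J1
#1 stroke→J1
#2 stroke→Sf1
#3 stroke→J1
#4 stroke→J1
#5 stroke→J1

β2 →Sf1  (Sf1 fixes flow; stroke at Sf1)
β5 →J1  (Se1 fixes effort; stroke away)
β0 →J1  (1-jn J1 has f-setter on 2)
β1 →J1  (J1 flow already set via bond 2)
β3 →J1  (J1: bond 2 brought flow, rest push out)
β4 →J1  (J1: bond 2 brought flow, rest push out)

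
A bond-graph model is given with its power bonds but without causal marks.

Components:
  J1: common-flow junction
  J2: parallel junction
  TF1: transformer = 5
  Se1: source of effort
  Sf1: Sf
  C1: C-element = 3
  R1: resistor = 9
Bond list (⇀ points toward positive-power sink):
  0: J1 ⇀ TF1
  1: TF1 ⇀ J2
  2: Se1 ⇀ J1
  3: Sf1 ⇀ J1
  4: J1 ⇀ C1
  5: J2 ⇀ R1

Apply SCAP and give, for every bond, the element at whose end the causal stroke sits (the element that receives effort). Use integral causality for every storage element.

#2 stroke→J1  (source Se1 imposes e)
#3 stroke→Sf1  (source Sf1 imposes f)
#0 stroke→J1  (J1: bond 3 brought flow, rest push out)
#4 stroke→J1  (1-jn J1 has f-setter on 3)
#1 stroke→TF1  (TF TF1: opposite of bond 0)
#5 stroke→J2  (J2: last free bond brings effort in)

bond 0 stroke at J1
bond 1 stroke at TF1
bond 2 stroke at J1
bond 3 stroke at Sf1
bond 4 stroke at J1
bond 5 stroke at J2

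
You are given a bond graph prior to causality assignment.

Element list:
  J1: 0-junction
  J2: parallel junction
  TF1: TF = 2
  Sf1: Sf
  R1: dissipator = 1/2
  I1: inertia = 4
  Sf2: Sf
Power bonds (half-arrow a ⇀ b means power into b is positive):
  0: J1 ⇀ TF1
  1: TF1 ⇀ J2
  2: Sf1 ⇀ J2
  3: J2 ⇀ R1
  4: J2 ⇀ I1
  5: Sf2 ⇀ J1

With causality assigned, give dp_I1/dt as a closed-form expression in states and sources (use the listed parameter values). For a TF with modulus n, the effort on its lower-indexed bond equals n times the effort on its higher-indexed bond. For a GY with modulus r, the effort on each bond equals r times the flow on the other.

dp_I1/dt = F_Sf1/2 + F_Sf2 - p_I1/8

#2 →Sf1  (Sf1 (Sf) sets flow on bond)
#5 →Sf2  (Sf2 (Sf) sets flow on bond)
#0 →J1  (closing 0-jn rule on J1)
#1 →TF1  (through TF1, causality passes straight; one stroke at TF1)
#4 →I1  (I1: I, integral causality)
#3 →J2  (closing 0-jn rule on J2)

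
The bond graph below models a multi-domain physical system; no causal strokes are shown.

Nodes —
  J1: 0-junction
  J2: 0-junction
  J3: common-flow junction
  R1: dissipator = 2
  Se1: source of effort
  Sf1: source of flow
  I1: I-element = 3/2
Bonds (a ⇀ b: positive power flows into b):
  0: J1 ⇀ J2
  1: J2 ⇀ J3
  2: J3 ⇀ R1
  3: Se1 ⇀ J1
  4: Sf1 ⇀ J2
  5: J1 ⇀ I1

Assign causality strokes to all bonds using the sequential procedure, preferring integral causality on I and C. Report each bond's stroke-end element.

#3 |J1  (Se1: effort source, stroke at far end)
#4 |Sf1  (Sf1 fixes flow; stroke at Sf1)
#0 |J2  (J1 effort already set via bond 3)
#5 |I1  (J1 effort already set via bond 3)
#1 |J3  (0-jn J2 has e-setter on 0)
#2 |R1  (J3: last free bond brings flow in)

b0 stroke at J2
b1 stroke at J3
b2 stroke at R1
b3 stroke at J1
b4 stroke at Sf1
b5 stroke at I1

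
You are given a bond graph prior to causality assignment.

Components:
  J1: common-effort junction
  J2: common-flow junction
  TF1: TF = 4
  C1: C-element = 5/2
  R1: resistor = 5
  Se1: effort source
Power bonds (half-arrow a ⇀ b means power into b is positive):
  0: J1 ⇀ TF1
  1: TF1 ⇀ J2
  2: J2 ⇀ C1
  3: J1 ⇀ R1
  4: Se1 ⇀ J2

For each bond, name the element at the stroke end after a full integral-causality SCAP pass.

b0 |J1
b1 |TF1
b2 |J2
b3 |R1
b4 |J2

#4 |J2  (source Se1 imposes e)
#2 |J2  (C1: C, integral causality)
#1 |TF1  (closing 1-jn rule on J2)
#0 |J1  (TF1 one-in-one-out from 1)
#3 |R1  (J1 effort already set via bond 0)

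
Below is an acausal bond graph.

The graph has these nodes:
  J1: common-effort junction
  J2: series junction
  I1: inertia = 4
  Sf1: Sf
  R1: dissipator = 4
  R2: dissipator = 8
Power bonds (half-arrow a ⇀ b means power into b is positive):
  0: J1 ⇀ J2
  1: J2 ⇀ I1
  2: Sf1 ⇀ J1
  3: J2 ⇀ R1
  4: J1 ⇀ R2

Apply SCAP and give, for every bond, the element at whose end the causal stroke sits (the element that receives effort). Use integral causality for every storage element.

#0 stroke at J2
#1 stroke at I1
#2 stroke at Sf1
#3 stroke at J2
#4 stroke at J1

β2 →Sf1  (Sf1: flow source, stroke at near end)
β1 →I1  (I1: I, integral causality)
β0 →J2  (common-f at J2 fixed by 1)
β3 →J2  (J2 flow already set via bond 1)
β4 →J1  (closing 0-jn rule on J1)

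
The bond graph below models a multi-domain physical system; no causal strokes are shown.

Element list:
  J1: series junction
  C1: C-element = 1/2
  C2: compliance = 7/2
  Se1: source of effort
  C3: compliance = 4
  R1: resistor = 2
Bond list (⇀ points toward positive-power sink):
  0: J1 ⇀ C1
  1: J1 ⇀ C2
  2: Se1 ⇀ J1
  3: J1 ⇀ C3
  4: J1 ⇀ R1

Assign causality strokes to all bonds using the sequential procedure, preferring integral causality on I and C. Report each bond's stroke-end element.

b2 |J1  (Se1: effort source, stroke at far end)
b0 |J1  (C1 outputs effort q/C1)
b1 |J1  (prefer integral on C2)
b3 |J1  (C3 integral (e out))
b4 |R1  (J1 needs exactly one f-in)

b0 stroke→J1
b1 stroke→J1
b2 stroke→J1
b3 stroke→J1
b4 stroke→R1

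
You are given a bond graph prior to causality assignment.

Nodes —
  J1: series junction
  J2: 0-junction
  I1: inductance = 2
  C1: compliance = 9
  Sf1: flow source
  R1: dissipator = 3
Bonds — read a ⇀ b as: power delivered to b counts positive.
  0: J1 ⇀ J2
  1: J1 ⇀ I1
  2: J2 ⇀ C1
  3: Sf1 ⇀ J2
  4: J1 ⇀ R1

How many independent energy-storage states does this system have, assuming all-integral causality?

#3 |Sf1  (Sf1 fixes flow; stroke at Sf1)
#1 |I1  (I1: I, integral causality)
#0 |J1  (common-f at J1 fixed by 1)
#4 |J1  (common-f at J1 fixed by 1)
#2 |J2  (only one effort-in slot at J2)

2  (C1, I1 all integral)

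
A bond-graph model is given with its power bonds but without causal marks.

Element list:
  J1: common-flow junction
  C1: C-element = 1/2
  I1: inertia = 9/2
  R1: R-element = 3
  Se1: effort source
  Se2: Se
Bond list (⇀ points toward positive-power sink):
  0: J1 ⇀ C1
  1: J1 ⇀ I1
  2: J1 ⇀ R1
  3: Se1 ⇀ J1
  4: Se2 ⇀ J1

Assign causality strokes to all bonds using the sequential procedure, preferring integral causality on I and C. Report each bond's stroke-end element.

bond 0 →J1
bond 1 →I1
bond 2 →J1
bond 3 →J1
bond 4 →J1

#3 stroke at J1  (Se1 (Se) sets effort on bond)
#4 stroke at J1  (Se2 (Se) sets effort on bond)
#0 stroke at J1  (C1 outputs effort q/C1)
#1 stroke at I1  (prefer integral on I1)
#2 stroke at J1  (1-jn J1 has f-setter on 1)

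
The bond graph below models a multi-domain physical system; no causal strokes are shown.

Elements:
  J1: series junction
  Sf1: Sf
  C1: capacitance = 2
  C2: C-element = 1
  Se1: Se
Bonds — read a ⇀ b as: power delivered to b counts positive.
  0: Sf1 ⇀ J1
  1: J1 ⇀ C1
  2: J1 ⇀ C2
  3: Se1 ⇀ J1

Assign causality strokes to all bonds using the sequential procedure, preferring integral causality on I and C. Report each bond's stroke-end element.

bond 0 stroke→Sf1  (Sf1 fixes flow; stroke at Sf1)
bond 3 stroke→J1  (Se1 fixes effort; stroke away)
bond 1 stroke→J1  (J1 flow already set via bond 0)
bond 2 stroke→J1  (J1 flow already set via bond 0)

β0 |Sf1
β1 |J1
β2 |J1
β3 |J1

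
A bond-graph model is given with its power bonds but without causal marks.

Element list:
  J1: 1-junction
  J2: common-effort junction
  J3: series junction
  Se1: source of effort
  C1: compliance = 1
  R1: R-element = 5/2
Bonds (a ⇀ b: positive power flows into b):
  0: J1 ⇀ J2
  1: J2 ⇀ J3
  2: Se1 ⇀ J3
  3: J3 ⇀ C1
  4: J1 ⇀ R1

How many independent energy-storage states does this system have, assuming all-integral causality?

1  (C1 all integral)

b2 stroke at J3  (source Se1 imposes e)
b3 stroke at J3  (prefer integral on C1)
b1 stroke at J2  (J3: last free bond brings flow in)
b0 stroke at J1  (common-e at J2 fixed by 1)
b4 stroke at R1  (J1 needs exactly one f-in)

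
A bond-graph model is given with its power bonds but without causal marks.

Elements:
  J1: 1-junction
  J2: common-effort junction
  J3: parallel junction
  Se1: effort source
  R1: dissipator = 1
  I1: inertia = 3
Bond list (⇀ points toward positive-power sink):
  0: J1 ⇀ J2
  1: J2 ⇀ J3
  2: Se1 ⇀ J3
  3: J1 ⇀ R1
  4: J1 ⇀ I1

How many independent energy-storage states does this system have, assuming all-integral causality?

bond 2 |J3  (Se1 (Se) sets effort on bond)
bond 1 |J2  (J3: bond 2 brought effort, rest push out)
bond 0 |J1  (0-jn J2 has e-setter on 1)
bond 4 |I1  (I1 integral (f out))
bond 3 |J1  (J1: bond 4 brought flow, rest push out)

1  (I1 all integral)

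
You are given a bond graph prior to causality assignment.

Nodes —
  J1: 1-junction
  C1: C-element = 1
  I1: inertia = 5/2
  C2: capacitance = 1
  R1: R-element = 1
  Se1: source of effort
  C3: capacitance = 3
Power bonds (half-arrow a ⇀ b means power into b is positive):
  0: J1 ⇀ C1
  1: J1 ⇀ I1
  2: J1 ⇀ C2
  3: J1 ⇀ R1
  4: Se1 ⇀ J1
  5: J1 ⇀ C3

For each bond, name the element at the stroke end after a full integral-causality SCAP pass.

#0 →J1
#1 →I1
#2 →J1
#3 →J1
#4 →J1
#5 →J1

bond 4 →J1  (Se1: effort source, stroke at far end)
bond 0 →J1  (C1: C, integral causality)
bond 1 →I1  (I1 outputs flow p/I1)
bond 2 →J1  (common-f at J1 fixed by 1)
bond 3 →J1  (common-f at J1 fixed by 1)
bond 5 →J1  (J1: bond 1 brought flow, rest push out)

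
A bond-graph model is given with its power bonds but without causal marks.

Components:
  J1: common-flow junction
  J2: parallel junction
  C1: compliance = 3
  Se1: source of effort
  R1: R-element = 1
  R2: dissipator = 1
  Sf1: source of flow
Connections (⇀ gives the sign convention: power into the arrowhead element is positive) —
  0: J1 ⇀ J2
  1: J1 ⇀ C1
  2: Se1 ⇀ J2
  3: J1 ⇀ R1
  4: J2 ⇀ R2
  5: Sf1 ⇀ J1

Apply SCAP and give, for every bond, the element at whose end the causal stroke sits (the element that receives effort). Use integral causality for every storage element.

b2 |J2  (Se1: effort source, stroke at far end)
b5 |Sf1  (source Sf1 imposes f)
b0 |J1  (J1 flow already set via bond 5)
b1 |J1  (J1 flow already set via bond 5)
b3 |J1  (common-f at J1 fixed by 5)
b4 |R2  (J2 effort already set via bond 2)

b0 |J1
b1 |J1
b2 |J2
b3 |J1
b4 |R2
b5 |Sf1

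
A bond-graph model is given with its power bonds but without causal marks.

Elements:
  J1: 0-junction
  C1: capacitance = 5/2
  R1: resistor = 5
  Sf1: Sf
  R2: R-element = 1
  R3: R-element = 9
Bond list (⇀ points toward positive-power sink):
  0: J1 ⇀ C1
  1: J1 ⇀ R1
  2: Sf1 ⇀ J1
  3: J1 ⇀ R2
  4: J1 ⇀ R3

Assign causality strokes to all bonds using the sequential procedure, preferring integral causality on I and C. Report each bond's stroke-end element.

b2 →Sf1  (Sf1 fixes flow; stroke at Sf1)
b0 →J1  (C1 integral (e out))
b1 →R1  (0-jn J1 has e-setter on 0)
b3 →R2  (common-e at J1 fixed by 0)
b4 →R3  (J1 effort already set via bond 0)

#0 →J1
#1 →R1
#2 →Sf1
#3 →R2
#4 →R3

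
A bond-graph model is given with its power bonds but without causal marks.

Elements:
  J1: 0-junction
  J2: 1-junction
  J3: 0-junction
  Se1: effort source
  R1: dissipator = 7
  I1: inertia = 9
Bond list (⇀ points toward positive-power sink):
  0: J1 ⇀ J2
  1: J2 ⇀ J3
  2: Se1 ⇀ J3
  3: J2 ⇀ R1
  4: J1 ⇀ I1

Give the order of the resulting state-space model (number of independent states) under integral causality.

bond 2 stroke at J3  (Se1: effort source, stroke at far end)
bond 1 stroke at J2  (J3: bond 2 brought effort, rest push out)
bond 4 stroke at I1  (prefer integral on I1)
bond 0 stroke at J1  (J1: last free bond brings effort in)
bond 3 stroke at J2  (1-jn J2 has f-setter on 0)

1  (I1 all integral)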